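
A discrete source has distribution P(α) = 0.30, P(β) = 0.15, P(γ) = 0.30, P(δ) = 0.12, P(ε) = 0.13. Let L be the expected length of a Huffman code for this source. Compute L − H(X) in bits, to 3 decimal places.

0.048 bits

Entropy H = −Σ p log₂ p ≈ 2.2024 bits.
Huffman merges: 3/25+13/100→1/4; 3/20+1/4→2/5; 3/10+3/10→3/5; 2/5+3/5→1. L = 9/4 ≈ 2.2500.
L − H = 2.2500 − 2.2024 = 0.048 bits.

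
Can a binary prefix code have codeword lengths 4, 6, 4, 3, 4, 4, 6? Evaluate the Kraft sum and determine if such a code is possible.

0.40625; yes

With common denominator 2^6 = 64: Σ 2^(−ℓᵢ) = 4/64 + 1/64 + 4/64 + 8/64 + 4/64 + 4/64 + 1/64 = 26/64 = 0.40625.
Kraft's inequality requires Σ ≤ 1; here Σ = 0.40625 ≤ 1, so such a prefix code exists.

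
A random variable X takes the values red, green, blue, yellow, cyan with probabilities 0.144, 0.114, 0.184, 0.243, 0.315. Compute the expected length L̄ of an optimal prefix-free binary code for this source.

2.258 bits/symbol

Repeatedly combine the two least-probable nodes; the expected code length is the sum of the merged weights.
merge 57/500 + 18/125 → 129/500
merge 23/125 + 243/1000 → 427/1000
merge 129/500 + 63/200 → 573/1000
merge 427/1000 + 573/1000 → 1
L = 129/500 + 427/1000 + 573/1000 + 1 = 1129/500 = 2.258 bits/symbol.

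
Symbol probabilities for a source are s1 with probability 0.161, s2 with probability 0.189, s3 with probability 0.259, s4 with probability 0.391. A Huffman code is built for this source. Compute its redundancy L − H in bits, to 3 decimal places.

0.046 bits

Entropy H = −Σ p log₂ p ≈ 1.9130 bits.
Huffman merges: 161/1000+189/1000→7/20; 259/1000+7/20→609/1000; 391/1000+609/1000→1. L = 1959/1000 ≈ 1.9590.
L − H = 1.9590 − 1.9130 = 0.046 bits.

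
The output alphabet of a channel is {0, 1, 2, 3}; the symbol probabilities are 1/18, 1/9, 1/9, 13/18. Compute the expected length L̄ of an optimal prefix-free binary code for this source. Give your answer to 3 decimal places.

Repeatedly combine the two least-probable nodes; the expected code length is the sum of the merged weights.
merge 1/18 + 1/9 → 1/6
merge 1/9 + 1/6 → 5/18
merge 5/18 + 13/18 → 1
L = 1/6 + 5/18 + 1 = 13/9 ≈ 1.444 bits/symbol.

1.444 bits/symbol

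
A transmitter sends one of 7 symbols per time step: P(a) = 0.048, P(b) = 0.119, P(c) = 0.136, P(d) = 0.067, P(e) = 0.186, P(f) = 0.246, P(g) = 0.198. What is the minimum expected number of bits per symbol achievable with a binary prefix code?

Repeatedly combine the two least-probable nodes; the expected code length is the sum of the merged weights.
merge 6/125 + 67/1000 → 23/200
merge 23/200 + 119/1000 → 117/500
merge 17/125 + 93/500 → 161/500
merge 99/500 + 117/500 → 54/125
merge 123/500 + 161/500 → 71/125
merge 54/125 + 71/125 → 1
L = 23/200 + 117/500 + 161/500 + 54/125 + 71/125 + 1 = 2671/1000 = 2.671 bits/symbol.

2.671 bits/symbol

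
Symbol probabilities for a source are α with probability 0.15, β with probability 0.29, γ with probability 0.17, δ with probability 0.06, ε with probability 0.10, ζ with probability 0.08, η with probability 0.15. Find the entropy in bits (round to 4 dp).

2.6408 bits

H = −Σ pᵢ log₂ pᵢ.
−0.15·log₂(0.15) = 0.4105
−0.29·log₂(0.29) = 0.5179
−0.17·log₂(0.17) = 0.4346
−0.06·log₂(0.06) = 0.2435
−0.10·log₂(0.10) = 0.3322
−0.08·log₂(0.08) = 0.2915
−0.15·log₂(0.15) = 0.4105
Sum ≈ 2.6408 → 2.6408 bits.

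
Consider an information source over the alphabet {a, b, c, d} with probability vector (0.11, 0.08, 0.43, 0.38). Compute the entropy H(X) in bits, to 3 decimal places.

1.696 bits

H = −Σ pᵢ log₂ pᵢ.
−0.11·log₂(0.11) = 0.3503
−0.08·log₂(0.08) = 0.2915
−0.43·log₂(0.43) = 0.5236
−0.38·log₂(0.38) = 0.5305
Sum ≈ 1.6958 → 1.696 bits.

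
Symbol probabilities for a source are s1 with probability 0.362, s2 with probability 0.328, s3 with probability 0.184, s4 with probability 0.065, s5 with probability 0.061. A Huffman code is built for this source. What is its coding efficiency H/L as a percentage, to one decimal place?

Entropy H = −Σ p log₂ p ≈ 2.0100 bits.
Huffman merges: 61/1000+13/200→63/500; 63/500+23/125→31/100; 31/100+41/125→319/500; 181/500+319/500→1. L = 1037/500 ≈ 2.0740.
Efficiency = H/L = 2.0100/2.0740 = 96.9%.

96.9%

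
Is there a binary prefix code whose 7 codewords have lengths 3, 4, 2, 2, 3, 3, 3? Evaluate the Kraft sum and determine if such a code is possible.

With common denominator 2^4 = 16: Σ 2^(−ℓᵢ) = 2/16 + 1/16 + 4/16 + 4/16 + 2/16 + 2/16 + 2/16 = 17/16 = 1.0625.
Kraft's inequality requires Σ ≤ 1; here Σ = 1.0625 > 1, so no such prefix code exists.

1.0625; no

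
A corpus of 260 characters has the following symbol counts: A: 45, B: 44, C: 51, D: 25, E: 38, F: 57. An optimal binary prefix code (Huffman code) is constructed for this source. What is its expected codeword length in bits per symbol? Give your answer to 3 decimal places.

Probabilities are the counts divided by 260.
Repeatedly combine the two least-probable nodes; the expected code length is the sum of the merged weights.
merge 5/52 + 19/130 → 63/260
merge 11/65 + 9/52 → 89/260
merge 51/260 + 57/260 → 27/65
merge 63/260 + 89/260 → 38/65
merge 27/65 + 38/65 → 1
L = 63/260 + 89/260 + 27/65 + 38/65 + 1 = 168/65 ≈ 2.585 bits/symbol.

2.585 bits/symbol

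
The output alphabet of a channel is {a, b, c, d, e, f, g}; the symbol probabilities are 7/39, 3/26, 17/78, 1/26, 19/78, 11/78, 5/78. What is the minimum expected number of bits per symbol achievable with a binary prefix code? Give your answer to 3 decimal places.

Repeatedly combine the two least-probable nodes; the expected code length is the sum of the merged weights.
merge 1/26 + 5/78 → 4/39
merge 4/39 + 3/26 → 17/78
merge 11/78 + 7/39 → 25/78
merge 17/78 + 17/78 → 17/39
merge 19/78 + 25/78 → 22/39
merge 17/39 + 22/39 → 1
L = 4/39 + 17/78 + 25/78 + 17/39 + 22/39 + 1 = 103/39 ≈ 2.641 bits/symbol.

2.641 bits/symbol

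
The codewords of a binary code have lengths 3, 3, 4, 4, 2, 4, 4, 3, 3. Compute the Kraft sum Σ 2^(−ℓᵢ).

1

With common denominator 2^4 = 16: Σ 2^(−ℓᵢ) = 2/16 + 2/16 + 1/16 + 1/16 + 4/16 + 1/16 + 1/16 + 2/16 + 2/16 = 16/16 = 1.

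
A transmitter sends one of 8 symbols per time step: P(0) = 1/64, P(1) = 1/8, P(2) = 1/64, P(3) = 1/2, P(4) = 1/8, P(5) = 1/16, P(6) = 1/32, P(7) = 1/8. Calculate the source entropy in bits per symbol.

Each probability is a power of 1/2, so log₂(1/p) is an integer.
H = Σ p·log₂(1/p) = 1/64·6 + 1/8·3 + 1/64·6 + 1/2·1 + 1/8·3 + 1/16·4 + 1/32·5 + 1/8·3 = 2.21875 bits.

2.21875 bits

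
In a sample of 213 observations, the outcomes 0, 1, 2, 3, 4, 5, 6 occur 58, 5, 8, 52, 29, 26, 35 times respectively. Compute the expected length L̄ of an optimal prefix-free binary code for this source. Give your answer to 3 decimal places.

2.545 bits/symbol

Probabilities are the counts divided by 213.
Repeatedly combine the two least-probable nodes; the expected code length is the sum of the merged weights.
merge 5/213 + 8/213 → 13/213
merge 13/213 + 26/213 → 13/71
merge 29/213 + 35/213 → 64/213
merge 13/71 + 52/213 → 91/213
merge 58/213 + 64/213 → 122/213
merge 91/213 + 122/213 → 1
L = 13/213 + 13/71 + 64/213 + 91/213 + 122/213 + 1 = 542/213 ≈ 2.545 bits/symbol.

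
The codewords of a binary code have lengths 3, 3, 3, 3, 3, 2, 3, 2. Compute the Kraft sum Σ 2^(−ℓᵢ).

With common denominator 2^3 = 8: Σ 2^(−ℓᵢ) = 1/8 + 1/8 + 1/8 + 1/8 + 1/8 + 2/8 + 1/8 + 2/8 = 10/8 = 1.25.

1.25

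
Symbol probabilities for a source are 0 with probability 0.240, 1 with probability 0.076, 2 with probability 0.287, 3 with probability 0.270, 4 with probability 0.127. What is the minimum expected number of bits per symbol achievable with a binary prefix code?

2.203 bits/symbol

Repeatedly combine the two least-probable nodes; the expected code length is the sum of the merged weights.
merge 19/250 + 127/1000 → 203/1000
merge 203/1000 + 6/25 → 443/1000
merge 27/100 + 287/1000 → 557/1000
merge 443/1000 + 557/1000 → 1
L = 203/1000 + 443/1000 + 557/1000 + 1 = 2203/1000 = 2.203 bits/symbol.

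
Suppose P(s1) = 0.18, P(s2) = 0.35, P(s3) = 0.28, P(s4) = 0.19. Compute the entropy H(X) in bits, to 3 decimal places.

1.945 bits

H = −Σ pᵢ log₂ pᵢ.
−0.18·log₂(0.18) = 0.4453
−0.35·log₂(0.35) = 0.5301
−0.28·log₂(0.28) = 0.5142
−0.19·log₂(0.19) = 0.4552
Sum ≈ 1.9449 → 1.945 bits.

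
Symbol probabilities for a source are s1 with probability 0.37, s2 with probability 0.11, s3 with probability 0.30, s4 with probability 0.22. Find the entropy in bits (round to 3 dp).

H = −Σ pᵢ log₂ pᵢ.
−0.37·log₂(0.37) = 0.5307
−0.11·log₂(0.11) = 0.3503
−0.30·log₂(0.30) = 0.5211
−0.22·log₂(0.22) = 0.4806
Sum ≈ 1.8827 → 1.883 bits.

1.883 bits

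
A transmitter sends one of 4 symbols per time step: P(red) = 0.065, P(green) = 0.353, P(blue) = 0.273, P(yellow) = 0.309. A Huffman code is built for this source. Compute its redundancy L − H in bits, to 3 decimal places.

Entropy H = −Σ p log₂ p ≈ 1.8215 bits.
Huffman merges: 13/200+273/1000→169/500; 309/1000+169/500→647/1000; 353/1000+647/1000→1. L = 397/200 ≈ 1.9850.
L − H = 1.9850 − 1.8215 = 0.163 bits.

0.163 bits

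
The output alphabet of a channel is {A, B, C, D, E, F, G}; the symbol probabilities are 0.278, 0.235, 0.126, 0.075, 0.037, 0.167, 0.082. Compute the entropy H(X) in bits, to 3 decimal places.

2.564 bits

H = −Σ pᵢ log₂ pᵢ.
−0.278·log₂(0.278) = 0.5134
−0.235·log₂(0.235) = 0.4910
−0.126·log₂(0.126) = 0.3766
−0.075·log₂(0.075) = 0.2803
−0.037·log₂(0.037) = 0.1760
−0.167·log₂(0.167) = 0.4312
−0.082·log₂(0.082) = 0.2959
Sum ≈ 2.5643 → 2.564 bits.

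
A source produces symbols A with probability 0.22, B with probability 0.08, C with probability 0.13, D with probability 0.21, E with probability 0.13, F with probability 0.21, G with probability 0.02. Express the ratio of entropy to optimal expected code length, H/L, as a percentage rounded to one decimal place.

Entropy H = −Σ p log₂ p ≈ 2.5959 bits.
Huffman merges: 1/50+2/25→1/10; 1/10+13/100→23/100; 13/100+21/100→17/50; 21/100+11/50→43/100; 23/100+17/50→57/100; 43/100+57/100→1. L = 267/100 ≈ 2.6700.
Efficiency = H/L = 2.5959/2.6700 = 97.2%.

97.2%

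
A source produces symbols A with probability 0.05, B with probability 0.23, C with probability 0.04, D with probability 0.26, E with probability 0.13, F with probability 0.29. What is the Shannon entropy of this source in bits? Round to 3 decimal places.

2.295 bits

H = −Σ pᵢ log₂ pᵢ.
−0.05·log₂(0.05) = 0.2161
−0.23·log₂(0.23) = 0.4877
−0.04·log₂(0.04) = 0.1858
−0.26·log₂(0.26) = 0.5053
−0.13·log₂(0.13) = 0.3826
−0.29·log₂(0.29) = 0.5179
Sum ≈ 2.2954 → 2.295 bits.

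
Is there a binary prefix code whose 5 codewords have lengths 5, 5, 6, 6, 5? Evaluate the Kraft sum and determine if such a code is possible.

0.125; yes

With common denominator 2^6 = 64: Σ 2^(−ℓᵢ) = 2/64 + 2/64 + 1/64 + 1/64 + 2/64 = 8/64 = 0.125.
Kraft's inequality requires Σ ≤ 1; here Σ = 0.125 ≤ 1, so such a prefix code exists.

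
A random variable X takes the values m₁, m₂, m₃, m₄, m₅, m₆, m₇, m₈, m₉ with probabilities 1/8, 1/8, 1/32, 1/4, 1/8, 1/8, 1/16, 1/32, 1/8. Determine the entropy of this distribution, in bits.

Each probability is a power of 1/2, so log₂(1/p) is an integer.
H = Σ p·log₂(1/p) = 1/8·3 + 1/8·3 + 1/32·5 + 1/4·2 + 1/8·3 + 1/8·3 + 1/16·4 + 1/32·5 + 1/8·3 = 2.9375 bits.

2.9375 bits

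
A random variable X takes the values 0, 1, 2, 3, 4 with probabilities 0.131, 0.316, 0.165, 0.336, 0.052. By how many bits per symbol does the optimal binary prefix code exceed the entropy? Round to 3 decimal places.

0.094 bits

Entropy H = −Σ p log₂ p ≈ 2.0887 bits.
Huffman merges: 13/250+131/1000→183/1000; 33/200+183/1000→87/250; 79/250+42/125→163/250; 87/250+163/250→1. L = 2183/1000 ≈ 2.1830.
L − H = 2.1830 − 2.0887 = 0.094 bits.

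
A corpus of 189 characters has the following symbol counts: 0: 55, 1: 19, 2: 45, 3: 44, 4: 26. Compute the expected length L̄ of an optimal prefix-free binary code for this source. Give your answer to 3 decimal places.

Probabilities are the counts divided by 189.
Repeatedly combine the two least-probable nodes; the expected code length is the sum of the merged weights.
merge 19/189 + 26/189 → 5/21
merge 44/189 + 5/21 → 89/189
merge 5/21 + 55/189 → 100/189
merge 89/189 + 100/189 → 1
L = 5/21 + 89/189 + 100/189 + 1 = 47/21 ≈ 2.238 bits/symbol.

2.238 bits/symbol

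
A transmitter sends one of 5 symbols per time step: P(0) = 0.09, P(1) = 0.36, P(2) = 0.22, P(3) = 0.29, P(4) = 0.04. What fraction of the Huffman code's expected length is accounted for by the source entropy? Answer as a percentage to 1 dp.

95.6%

Entropy H = −Σ p log₂ p ≈ 2.0275 bits.
Huffman merges: 1/25+9/100→13/100; 13/100+11/50→7/20; 29/100+7/20→16/25; 9/25+16/25→1. L = 53/25 ≈ 2.1200.
Efficiency = H/L = 2.0275/2.1200 = 95.6%.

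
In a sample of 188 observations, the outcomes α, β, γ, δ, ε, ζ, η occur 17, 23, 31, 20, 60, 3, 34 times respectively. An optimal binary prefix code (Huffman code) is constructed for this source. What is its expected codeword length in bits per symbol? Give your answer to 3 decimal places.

Probabilities are the counts divided by 188.
Repeatedly combine the two least-probable nodes; the expected code length is the sum of the merged weights.
merge 3/188 + 17/188 → 5/47
merge 5/47 + 5/47 → 10/47
merge 23/188 + 31/188 → 27/94
merge 17/94 + 10/47 → 37/94
merge 27/94 + 15/47 → 57/94
merge 37/94 + 57/94 → 1
L = 5/47 + 10/47 + 27/94 + 37/94 + 57/94 + 1 = 245/94 ≈ 2.606 bits/symbol.

2.606 bits/symbol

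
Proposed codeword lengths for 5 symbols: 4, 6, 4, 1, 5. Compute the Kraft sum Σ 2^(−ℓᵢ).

0.671875

With common denominator 2^6 = 64: Σ 2^(−ℓᵢ) = 4/64 + 1/64 + 4/64 + 32/64 + 2/64 = 43/64 = 0.671875.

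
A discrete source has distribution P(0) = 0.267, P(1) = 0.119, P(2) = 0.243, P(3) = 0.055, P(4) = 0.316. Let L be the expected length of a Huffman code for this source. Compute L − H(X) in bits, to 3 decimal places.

Entropy H = −Σ p log₂ p ≈ 2.1254 bits.
Huffman merges: 11/200+119/1000→87/500; 87/500+243/1000→417/1000; 267/1000+79/250→583/1000; 417/1000+583/1000→1. L = 1087/500 ≈ 2.1740.
L − H = 2.1740 − 2.1254 = 0.049 bits.

0.049 bits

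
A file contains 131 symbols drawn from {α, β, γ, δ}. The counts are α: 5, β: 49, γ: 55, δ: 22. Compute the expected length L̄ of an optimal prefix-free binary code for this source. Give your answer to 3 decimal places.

1.786 bits/symbol

Probabilities are the counts divided by 131.
Repeatedly combine the two least-probable nodes; the expected code length is the sum of the merged weights.
merge 5/131 + 22/131 → 27/131
merge 27/131 + 49/131 → 76/131
merge 55/131 + 76/131 → 1
L = 27/131 + 76/131 + 1 = 234/131 ≈ 1.786 bits/symbol.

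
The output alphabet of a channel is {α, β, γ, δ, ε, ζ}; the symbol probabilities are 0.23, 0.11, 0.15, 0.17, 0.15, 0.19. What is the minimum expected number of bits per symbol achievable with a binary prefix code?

2.58 bits/symbol

Repeatedly combine the two least-probable nodes; the expected code length is the sum of the merged weights.
merge 11/100 + 3/20 → 13/50
merge 3/20 + 17/100 → 8/25
merge 19/100 + 23/100 → 21/50
merge 13/50 + 8/25 → 29/50
merge 21/50 + 29/50 → 1
L = 13/50 + 8/25 + 21/50 + 29/50 + 1 = 129/50 = 2.58 bits/symbol.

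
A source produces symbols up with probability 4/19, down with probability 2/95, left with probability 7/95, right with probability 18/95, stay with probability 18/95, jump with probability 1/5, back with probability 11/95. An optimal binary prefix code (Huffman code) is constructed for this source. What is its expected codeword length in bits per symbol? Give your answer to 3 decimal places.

2.684 bits/symbol

Repeatedly combine the two least-probable nodes; the expected code length is the sum of the merged weights.
merge 2/95 + 7/95 → 9/95
merge 9/95 + 11/95 → 4/19
merge 18/95 + 18/95 → 36/95
merge 1/5 + 4/19 → 39/95
merge 4/19 + 36/95 → 56/95
merge 39/95 + 56/95 → 1
L = 9/95 + 4/19 + 36/95 + 39/95 + 56/95 + 1 = 51/19 ≈ 2.684 bits/symbol.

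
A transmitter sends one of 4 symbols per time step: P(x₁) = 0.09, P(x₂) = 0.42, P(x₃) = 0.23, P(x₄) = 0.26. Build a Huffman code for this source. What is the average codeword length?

1.9 bits/symbol

Repeatedly combine the two least-probable nodes; the expected code length is the sum of the merged weights.
merge 9/100 + 23/100 → 8/25
merge 13/50 + 8/25 → 29/50
merge 21/50 + 29/50 → 1
L = 8/25 + 29/50 + 1 = 19/10 = 1.9 bits/symbol.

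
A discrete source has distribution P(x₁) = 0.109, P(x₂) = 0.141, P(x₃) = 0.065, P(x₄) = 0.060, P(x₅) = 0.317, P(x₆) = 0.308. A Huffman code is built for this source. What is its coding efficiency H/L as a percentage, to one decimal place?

Entropy H = −Σ p log₂ p ≈ 2.2956 bits.
Huffman merges: 3/50+13/200→1/8; 109/1000+1/8→117/500; 141/1000+117/500→3/8; 77/250+317/1000→5/8; 3/8+5/8→1. L = 2359/1000 ≈ 2.3590.
Efficiency = H/L = 2.2956/2.3590 = 97.3%.

97.3%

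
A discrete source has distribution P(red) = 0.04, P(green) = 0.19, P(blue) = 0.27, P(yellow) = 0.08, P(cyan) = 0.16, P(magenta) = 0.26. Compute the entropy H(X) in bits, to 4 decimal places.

H = −Σ pᵢ log₂ pᵢ.
−0.04·log₂(0.04) = 0.1858
−0.19·log₂(0.19) = 0.4552
−0.27·log₂(0.27) = 0.5100
−0.08·log₂(0.08) = 0.2915
−0.16·log₂(0.16) = 0.4230
−0.26·log₂(0.26) = 0.5053
Sum ≈ 2.3708 → 2.3708 bits.

2.3708 bits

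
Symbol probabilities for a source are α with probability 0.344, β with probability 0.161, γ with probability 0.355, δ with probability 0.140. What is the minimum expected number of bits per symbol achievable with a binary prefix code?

Repeatedly combine the two least-probable nodes; the expected code length is the sum of the merged weights.
merge 7/50 + 161/1000 → 301/1000
merge 301/1000 + 43/125 → 129/200
merge 71/200 + 129/200 → 1
L = 301/1000 + 129/200 + 1 = 973/500 = 1.946 bits/symbol.

1.946 bits/symbol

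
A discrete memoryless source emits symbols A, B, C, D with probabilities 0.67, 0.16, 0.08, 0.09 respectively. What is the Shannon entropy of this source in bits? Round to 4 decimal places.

1.4143 bits

H = −Σ pᵢ log₂ pᵢ.
−0.67·log₂(0.67) = 0.3871
−0.16·log₂(0.16) = 0.4230
−0.08·log₂(0.08) = 0.2915
−0.09·log₂(0.09) = 0.3127
Sum ≈ 1.4143 → 1.4143 bits.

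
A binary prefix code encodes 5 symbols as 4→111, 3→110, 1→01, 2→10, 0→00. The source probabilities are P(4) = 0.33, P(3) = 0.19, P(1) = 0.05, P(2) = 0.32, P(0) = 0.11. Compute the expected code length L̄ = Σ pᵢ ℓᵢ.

2.52 bits/symbol

L̄ = Σ pᵢ·ℓᵢ = 0.33·3 + 0.19·3 + 0.05·2 + 0.32·2 + 0.11·2 = 2.52 bits/symbol.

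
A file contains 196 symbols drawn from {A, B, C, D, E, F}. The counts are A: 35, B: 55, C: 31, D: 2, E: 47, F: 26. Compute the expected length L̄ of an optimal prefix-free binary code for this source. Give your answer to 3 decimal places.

2.444 bits/symbol

Probabilities are the counts divided by 196.
Repeatedly combine the two least-probable nodes; the expected code length is the sum of the merged weights.
merge 1/98 + 13/98 → 1/7
merge 1/7 + 31/196 → 59/196
merge 5/28 + 47/196 → 41/98
merge 55/196 + 59/196 → 57/98
merge 41/98 + 57/98 → 1
L = 1/7 + 59/196 + 41/98 + 57/98 + 1 = 479/196 ≈ 2.444 bits/symbol.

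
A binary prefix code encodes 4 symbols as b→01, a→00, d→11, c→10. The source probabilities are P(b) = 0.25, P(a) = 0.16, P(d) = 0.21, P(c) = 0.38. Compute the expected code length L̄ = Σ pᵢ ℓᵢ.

2 bits/symbol

L̄ = Σ pᵢ·ℓᵢ = 0.25·2 + 0.16·2 + 0.21·2 + 0.38·2 = 2 bits/symbol.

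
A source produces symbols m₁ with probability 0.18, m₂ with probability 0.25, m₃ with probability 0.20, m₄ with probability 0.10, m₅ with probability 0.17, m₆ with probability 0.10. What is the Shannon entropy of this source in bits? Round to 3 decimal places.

H = −Σ pᵢ log₂ pᵢ.
−0.18·log₂(0.18) = 0.4453
−0.25·log₂(0.25) = 0.5000
−0.20·log₂(0.20) = 0.4644
−0.10·log₂(0.10) = 0.3322
−0.17·log₂(0.17) = 0.4346
−0.10·log₂(0.10) = 0.3322
Sum ≈ 2.5087 → 2.509 bits.

2.509 bits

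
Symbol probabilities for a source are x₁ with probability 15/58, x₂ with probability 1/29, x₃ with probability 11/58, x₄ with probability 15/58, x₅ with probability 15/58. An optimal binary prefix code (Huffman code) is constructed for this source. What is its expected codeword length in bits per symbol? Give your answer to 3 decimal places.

Repeatedly combine the two least-probable nodes; the expected code length is the sum of the merged weights.
merge 1/29 + 11/58 → 13/58
merge 13/58 + 15/58 → 14/29
merge 15/58 + 15/58 → 15/29
merge 14/29 + 15/29 → 1
L = 13/58 + 14/29 + 15/29 + 1 = 129/58 ≈ 2.224 bits/symbol.

2.224 bits/symbol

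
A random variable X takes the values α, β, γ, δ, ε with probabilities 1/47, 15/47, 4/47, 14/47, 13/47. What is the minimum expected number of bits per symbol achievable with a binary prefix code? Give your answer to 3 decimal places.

2.106 bits/symbol

Repeatedly combine the two least-probable nodes; the expected code length is the sum of the merged weights.
merge 1/47 + 4/47 → 5/47
merge 5/47 + 13/47 → 18/47
merge 14/47 + 15/47 → 29/47
merge 18/47 + 29/47 → 1
L = 5/47 + 18/47 + 29/47 + 1 = 99/47 ≈ 2.106 bits/symbol.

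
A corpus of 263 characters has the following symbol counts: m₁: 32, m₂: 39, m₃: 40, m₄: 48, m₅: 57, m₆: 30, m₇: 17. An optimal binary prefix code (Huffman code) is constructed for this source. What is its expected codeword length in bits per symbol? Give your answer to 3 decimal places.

2.779 bits/symbol

Probabilities are the counts divided by 263.
Repeatedly combine the two least-probable nodes; the expected code length is the sum of the merged weights.
merge 17/263 + 30/263 → 47/263
merge 32/263 + 39/263 → 71/263
merge 40/263 + 47/263 → 87/263
merge 48/263 + 57/263 → 105/263
merge 71/263 + 87/263 → 158/263
merge 105/263 + 158/263 → 1
L = 47/263 + 71/263 + 87/263 + 105/263 + 158/263 + 1 = 731/263 ≈ 2.779 bits/symbol.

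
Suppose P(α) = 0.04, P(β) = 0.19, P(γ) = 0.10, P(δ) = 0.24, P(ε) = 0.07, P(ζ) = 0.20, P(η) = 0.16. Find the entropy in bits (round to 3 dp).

2.623 bits

H = −Σ pᵢ log₂ pᵢ.
−0.04·log₂(0.04) = 0.1858
−0.19·log₂(0.19) = 0.4552
−0.10·log₂(0.10) = 0.3322
−0.24·log₂(0.24) = 0.4941
−0.07·log₂(0.07) = 0.2686
−0.20·log₂(0.20) = 0.4644
−0.16·log₂(0.16) = 0.4230
Sum ≈ 2.6233 → 2.623 bits.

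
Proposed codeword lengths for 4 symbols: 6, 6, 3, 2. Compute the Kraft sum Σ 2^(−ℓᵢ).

0.40625

With common denominator 2^6 = 64: Σ 2^(−ℓᵢ) = 1/64 + 1/64 + 8/64 + 16/64 = 26/64 = 0.40625.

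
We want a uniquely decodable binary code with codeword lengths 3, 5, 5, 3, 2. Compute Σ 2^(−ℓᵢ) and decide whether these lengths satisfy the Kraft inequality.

With common denominator 2^5 = 32: Σ 2^(−ℓᵢ) = 4/32 + 1/32 + 1/32 + 4/32 + 8/32 = 18/32 = 0.5625.
Kraft's inequality requires Σ ≤ 1; here Σ = 0.5625 ≤ 1, so such a prefix code exists.

0.5625; yes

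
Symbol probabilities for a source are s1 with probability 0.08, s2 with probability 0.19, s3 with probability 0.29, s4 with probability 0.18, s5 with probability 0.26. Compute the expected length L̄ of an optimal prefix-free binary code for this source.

Repeatedly combine the two least-probable nodes; the expected code length is the sum of the merged weights.
merge 2/25 + 9/50 → 13/50
merge 19/100 + 13/50 → 9/20
merge 13/50 + 29/100 → 11/20
merge 9/20 + 11/20 → 1
L = 13/50 + 9/20 + 11/20 + 1 = 113/50 = 2.26 bits/symbol.

2.26 bits/symbol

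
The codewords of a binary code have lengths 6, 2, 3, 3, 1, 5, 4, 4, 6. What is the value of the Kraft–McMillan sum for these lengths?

With common denominator 2^6 = 64: Σ 2^(−ℓᵢ) = 1/64 + 16/64 + 8/64 + 8/64 + 32/64 + 2/64 + 4/64 + 4/64 + 1/64 = 76/64 = 1.1875.

1.1875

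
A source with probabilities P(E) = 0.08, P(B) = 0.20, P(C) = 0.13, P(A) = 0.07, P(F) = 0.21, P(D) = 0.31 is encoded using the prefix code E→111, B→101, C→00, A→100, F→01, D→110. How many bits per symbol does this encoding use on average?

2.66 bits/symbol

L̄ = Σ pᵢ·ℓᵢ = 0.08·3 + 0.20·3 + 0.13·2 + 0.07·3 + 0.21·2 + 0.31·3 = 2.66 bits/symbol.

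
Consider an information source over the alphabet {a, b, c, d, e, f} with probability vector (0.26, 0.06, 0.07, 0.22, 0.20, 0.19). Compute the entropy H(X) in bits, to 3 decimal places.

2.418 bits

H = −Σ pᵢ log₂ pᵢ.
−0.26·log₂(0.26) = 0.5053
−0.06·log₂(0.06) = 0.2435
−0.07·log₂(0.07) = 0.2686
−0.22·log₂(0.22) = 0.4806
−0.20·log₂(0.20) = 0.4644
−0.19·log₂(0.19) = 0.4552
Sum ≈ 2.4176 → 2.418 bits.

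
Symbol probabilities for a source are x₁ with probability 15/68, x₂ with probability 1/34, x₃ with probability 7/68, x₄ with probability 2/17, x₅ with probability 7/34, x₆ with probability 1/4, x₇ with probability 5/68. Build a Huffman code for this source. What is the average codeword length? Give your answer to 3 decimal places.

2.632 bits/symbol

Repeatedly combine the two least-probable nodes; the expected code length is the sum of the merged weights.
merge 1/34 + 5/68 → 7/68
merge 7/68 + 7/68 → 7/34
merge 2/17 + 7/34 → 11/34
merge 7/34 + 15/68 → 29/68
merge 1/4 + 11/34 → 39/68
merge 29/68 + 39/68 → 1
L = 7/68 + 7/34 + 11/34 + 29/68 + 39/68 + 1 = 179/68 ≈ 2.632 bits/symbol.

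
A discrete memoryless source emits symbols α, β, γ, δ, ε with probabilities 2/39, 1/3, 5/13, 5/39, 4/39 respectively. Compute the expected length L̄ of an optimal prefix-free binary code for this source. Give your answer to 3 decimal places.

Repeatedly combine the two least-probable nodes; the expected code length is the sum of the merged weights.
merge 2/39 + 4/39 → 2/13
merge 5/39 + 2/13 → 11/39
merge 11/39 + 1/3 → 8/13
merge 5/13 + 8/13 → 1
L = 2/13 + 11/39 + 8/13 + 1 = 80/39 ≈ 2.051 bits/symbol.

2.051 bits/symbol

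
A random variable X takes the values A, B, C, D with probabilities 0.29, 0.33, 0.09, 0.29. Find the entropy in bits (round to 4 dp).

1.8763 bits

H = −Σ pᵢ log₂ pᵢ.
−0.29·log₂(0.29) = 0.5179
−0.33·log₂(0.33) = 0.5278
−0.09·log₂(0.09) = 0.3127
−0.29·log₂(0.29) = 0.5179
Sum ≈ 1.8763 → 1.8763 bits.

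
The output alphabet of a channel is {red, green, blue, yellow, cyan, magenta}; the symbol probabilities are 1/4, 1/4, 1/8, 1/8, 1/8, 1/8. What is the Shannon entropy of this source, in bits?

2.5 bits

Each probability is a power of 1/2, so log₂(1/p) is an integer.
H = Σ p·log₂(1/p) = 1/4·2 + 1/4·2 + 1/8·3 + 1/8·3 + 1/8·3 + 1/8·3 = 2.5 bits.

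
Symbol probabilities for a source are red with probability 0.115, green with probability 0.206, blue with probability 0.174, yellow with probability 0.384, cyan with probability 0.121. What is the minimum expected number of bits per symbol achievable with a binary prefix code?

Repeatedly combine the two least-probable nodes; the expected code length is the sum of the merged weights.
merge 23/200 + 121/1000 → 59/250
merge 87/500 + 103/500 → 19/50
merge 59/250 + 19/50 → 77/125
merge 48/125 + 77/125 → 1
L = 59/250 + 19/50 + 77/125 + 1 = 279/125 = 2.232 bits/symbol.

2.232 bits/symbol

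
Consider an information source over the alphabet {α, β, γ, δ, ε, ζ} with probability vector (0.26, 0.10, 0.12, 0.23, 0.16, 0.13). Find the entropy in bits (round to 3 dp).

2.498 bits

H = −Σ pᵢ log₂ pᵢ.
−0.26·log₂(0.26) = 0.5053
−0.10·log₂(0.10) = 0.3322
−0.12·log₂(0.12) = 0.3671
−0.23·log₂(0.23) = 0.4877
−0.16·log₂(0.16) = 0.4230
−0.13·log₂(0.13) = 0.3826
Sum ≈ 2.4979 → 2.498 bits.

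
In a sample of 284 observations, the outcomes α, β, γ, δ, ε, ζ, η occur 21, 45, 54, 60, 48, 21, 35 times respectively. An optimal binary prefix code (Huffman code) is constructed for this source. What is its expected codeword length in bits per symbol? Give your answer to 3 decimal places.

2.746 bits/symbol

Probabilities are the counts divided by 284.
Repeatedly combine the two least-probable nodes; the expected code length is the sum of the merged weights.
merge 21/284 + 21/284 → 21/142
merge 35/284 + 21/142 → 77/284
merge 45/284 + 12/71 → 93/284
merge 27/142 + 15/71 → 57/142
merge 77/284 + 93/284 → 85/142
merge 57/142 + 85/142 → 1
L = 21/142 + 77/284 + 93/284 + 57/142 + 85/142 + 1 = 195/71 ≈ 2.746 bits/symbol.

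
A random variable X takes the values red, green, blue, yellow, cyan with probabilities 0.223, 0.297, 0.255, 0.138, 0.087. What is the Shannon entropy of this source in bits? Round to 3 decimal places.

H = −Σ pᵢ log₂ pᵢ.
−0.223·log₂(0.223) = 0.4828
−0.297·log₂(0.297) = 0.5202
−0.255·log₂(0.255) = 0.5027
−0.138·log₂(0.138) = 0.3943
−0.087·log₂(0.087) = 0.3065
Sum ≈ 2.2065 → 2.206 bits.

2.206 bits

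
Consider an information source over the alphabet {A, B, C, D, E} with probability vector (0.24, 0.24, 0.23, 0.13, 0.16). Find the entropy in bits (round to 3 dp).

2.282 bits

H = −Σ pᵢ log₂ pᵢ.
−0.24·log₂(0.24) = 0.4941
−0.24·log₂(0.24) = 0.4941
−0.23·log₂(0.23) = 0.4877
−0.13·log₂(0.13) = 0.3826
−0.16·log₂(0.16) = 0.4230
Sum ≈ 2.2816 → 2.282 bits.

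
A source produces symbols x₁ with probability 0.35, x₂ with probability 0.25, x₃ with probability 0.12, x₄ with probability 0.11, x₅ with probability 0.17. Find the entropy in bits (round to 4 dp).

H = −Σ pᵢ log₂ pᵢ.
−0.35·log₂(0.35) = 0.5301
−0.25·log₂(0.25) = 0.5000
−0.12·log₂(0.12) = 0.3671
−0.11·log₂(0.11) = 0.3503
−0.17·log₂(0.17) = 0.4346
Sum ≈ 2.1820 → 2.1820 bits.

2.1820 bits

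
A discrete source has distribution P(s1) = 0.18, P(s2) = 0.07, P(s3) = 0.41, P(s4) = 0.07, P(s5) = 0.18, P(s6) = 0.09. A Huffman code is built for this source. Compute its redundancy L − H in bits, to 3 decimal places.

0.052 bits

Entropy H = −Σ p log₂ p ≈ 2.2678 bits.
Huffman merges: 7/100+7/100→7/50; 9/100+7/50→23/100; 9/50+9/50→9/25; 23/100+9/25→59/100; 41/100+59/100→1. L = 58/25 ≈ 2.3200.
L − H = 2.3200 − 2.2678 = 0.052 bits.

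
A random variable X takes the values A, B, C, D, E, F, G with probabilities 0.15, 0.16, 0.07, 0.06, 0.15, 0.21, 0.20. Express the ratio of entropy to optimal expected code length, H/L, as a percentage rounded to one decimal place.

99.0%

Entropy H = −Σ p log₂ p ≈ 2.6934 bits.
Huffman merges: 3/50+7/100→13/100; 13/100+3/20→7/25; 3/20+4/25→31/100; 1/5+21/100→41/100; 7/25+31/100→59/100; 41/100+59/100→1. L = 68/25 ≈ 2.7200.
Efficiency = H/L = 2.6934/2.7200 = 99.0%.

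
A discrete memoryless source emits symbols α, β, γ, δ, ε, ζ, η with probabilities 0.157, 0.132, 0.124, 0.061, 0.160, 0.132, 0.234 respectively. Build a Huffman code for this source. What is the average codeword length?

2.766 bits/symbol

Repeatedly combine the two least-probable nodes; the expected code length is the sum of the merged weights.
merge 61/1000 + 31/250 → 37/200
merge 33/250 + 33/250 → 33/125
merge 157/1000 + 4/25 → 317/1000
merge 37/200 + 117/500 → 419/1000
merge 33/125 + 317/1000 → 581/1000
merge 419/1000 + 581/1000 → 1
L = 37/200 + 33/125 + 317/1000 + 419/1000 + 581/1000 + 1 = 1383/500 = 2.766 bits/symbol.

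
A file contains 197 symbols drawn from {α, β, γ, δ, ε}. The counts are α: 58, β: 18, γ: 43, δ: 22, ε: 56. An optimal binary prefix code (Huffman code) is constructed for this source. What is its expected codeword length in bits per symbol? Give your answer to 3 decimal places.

Probabilities are the counts divided by 197.
Repeatedly combine the two least-probable nodes; the expected code length is the sum of the merged weights.
merge 18/197 + 22/197 → 40/197
merge 40/197 + 43/197 → 83/197
merge 56/197 + 58/197 → 114/197
merge 83/197 + 114/197 → 1
L = 40/197 + 83/197 + 114/197 + 1 = 434/197 ≈ 2.203 bits/symbol.

2.203 bits/symbol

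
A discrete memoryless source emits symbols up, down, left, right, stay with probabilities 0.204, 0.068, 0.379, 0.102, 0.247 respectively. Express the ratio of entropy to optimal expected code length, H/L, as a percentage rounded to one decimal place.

96.8%

Entropy H = −Σ p log₂ p ≈ 2.0963 bits.
Huffman merges: 17/250+51/500→17/100; 17/100+51/250→187/500; 247/1000+187/500→621/1000; 379/1000+621/1000→1. L = 433/200 ≈ 2.1650.
Efficiency = H/L = 2.0963/2.1650 = 96.8%.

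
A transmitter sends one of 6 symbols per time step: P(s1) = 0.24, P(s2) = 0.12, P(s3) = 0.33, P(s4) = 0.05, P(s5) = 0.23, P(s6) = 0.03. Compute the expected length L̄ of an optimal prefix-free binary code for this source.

Repeatedly combine the two least-probable nodes; the expected code length is the sum of the merged weights.
merge 3/100 + 1/20 → 2/25
merge 2/25 + 3/25 → 1/5
merge 1/5 + 23/100 → 43/100
merge 6/25 + 33/100 → 57/100
merge 43/100 + 57/100 → 1
L = 2/25 + 1/5 + 43/100 + 57/100 + 1 = 57/25 = 2.28 bits/symbol.

2.28 bits/symbol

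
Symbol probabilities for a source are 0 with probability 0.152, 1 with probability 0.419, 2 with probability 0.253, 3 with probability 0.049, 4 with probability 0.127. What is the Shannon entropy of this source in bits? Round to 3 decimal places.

2.032 bits

H = −Σ pᵢ log₂ pᵢ.
−0.152·log₂(0.152) = 0.4131
−0.419·log₂(0.419) = 0.5258
−0.253·log₂(0.253) = 0.5016
−0.049·log₂(0.049) = 0.2132
−0.127·log₂(0.127) = 0.3781
Sum ≈ 2.0319 → 2.032 bits.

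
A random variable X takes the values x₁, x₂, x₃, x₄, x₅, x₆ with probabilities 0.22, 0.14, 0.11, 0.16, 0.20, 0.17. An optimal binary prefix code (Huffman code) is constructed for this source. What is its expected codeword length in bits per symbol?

Repeatedly combine the two least-probable nodes; the expected code length is the sum of the merged weights.
merge 11/100 + 7/50 → 1/4
merge 4/25 + 17/100 → 33/100
merge 1/5 + 11/50 → 21/50
merge 1/4 + 33/100 → 29/50
merge 21/50 + 29/50 → 1
L = 1/4 + 33/100 + 21/50 + 29/50 + 1 = 129/50 = 2.58 bits/symbol.

2.58 bits/symbol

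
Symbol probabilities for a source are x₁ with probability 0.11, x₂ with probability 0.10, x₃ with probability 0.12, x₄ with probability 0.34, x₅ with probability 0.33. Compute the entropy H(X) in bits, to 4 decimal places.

H = −Σ pᵢ log₂ pᵢ.
−0.11·log₂(0.11) = 0.3503
−0.10·log₂(0.10) = 0.3322
−0.12·log₂(0.12) = 0.3671
−0.34·log₂(0.34) = 0.5292
−0.33·log₂(0.33) = 0.5278
Sum ≈ 2.1065 → 2.1065 bits.

2.1065 bits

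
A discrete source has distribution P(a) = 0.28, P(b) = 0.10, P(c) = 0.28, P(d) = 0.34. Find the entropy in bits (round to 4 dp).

1.8898 bits

H = −Σ pᵢ log₂ pᵢ.
−0.28·log₂(0.28) = 0.5142
−0.10·log₂(0.10) = 0.3322
−0.28·log₂(0.28) = 0.5142
−0.34·log₂(0.34) = 0.5292
Sum ≈ 1.8898 → 1.8898 bits.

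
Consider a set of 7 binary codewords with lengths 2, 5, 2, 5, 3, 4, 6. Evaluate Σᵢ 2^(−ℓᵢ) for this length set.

0.765625

With common denominator 2^6 = 64: Σ 2^(−ℓᵢ) = 16/64 + 2/64 + 16/64 + 2/64 + 8/64 + 4/64 + 1/64 = 49/64 = 0.765625.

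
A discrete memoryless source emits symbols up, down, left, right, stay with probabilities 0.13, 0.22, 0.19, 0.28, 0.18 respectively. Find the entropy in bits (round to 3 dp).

2.278 bits

H = −Σ pᵢ log₂ pᵢ.
−0.13·log₂(0.13) = 0.3826
−0.22·log₂(0.22) = 0.4806
−0.19·log₂(0.19) = 0.4552
−0.28·log₂(0.28) = 0.5142
−0.18·log₂(0.18) = 0.4453
Sum ≈ 2.2780 → 2.278 bits.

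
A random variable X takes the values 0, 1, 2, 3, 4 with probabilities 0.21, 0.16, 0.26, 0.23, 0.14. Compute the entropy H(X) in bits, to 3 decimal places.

H = −Σ pᵢ log₂ pᵢ.
−0.21·log₂(0.21) = 0.4728
−0.16·log₂(0.16) = 0.4230
−0.26·log₂(0.26) = 0.5053
−0.23·log₂(0.23) = 0.4877
−0.14·log₂(0.14) = 0.3971
Sum ≈ 2.2859 → 2.286 bits.

2.286 bits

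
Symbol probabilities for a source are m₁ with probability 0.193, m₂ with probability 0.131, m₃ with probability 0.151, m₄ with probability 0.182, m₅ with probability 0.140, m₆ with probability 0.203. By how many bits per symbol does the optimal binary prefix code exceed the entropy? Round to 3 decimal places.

0.039 bits

Entropy H = −Σ p log₂ p ≈ 2.5655 bits.
Huffman merges: 131/1000+7/50→271/1000; 151/1000+91/500→333/1000; 193/1000+203/1000→99/250; 271/1000+333/1000→151/250; 99/250+151/250→1. L = 651/250 ≈ 2.6040.
L − H = 2.6040 − 2.5655 = 0.039 bits.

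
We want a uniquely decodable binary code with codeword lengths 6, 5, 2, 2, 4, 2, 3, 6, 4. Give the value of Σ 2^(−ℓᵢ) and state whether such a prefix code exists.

1.0625; no

With common denominator 2^6 = 64: Σ 2^(−ℓᵢ) = 1/64 + 2/64 + 16/64 + 16/64 + 4/64 + 16/64 + 8/64 + 1/64 + 4/64 = 68/64 = 1.0625.
Kraft's inequality requires Σ ≤ 1; here Σ = 1.0625 > 1, so no such prefix code exists.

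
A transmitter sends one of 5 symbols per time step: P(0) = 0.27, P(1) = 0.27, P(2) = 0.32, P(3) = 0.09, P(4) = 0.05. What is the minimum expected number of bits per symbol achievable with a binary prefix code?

2.14 bits/symbol

Repeatedly combine the two least-probable nodes; the expected code length is the sum of the merged weights.
merge 1/20 + 9/100 → 7/50
merge 7/50 + 27/100 → 41/100
merge 27/100 + 8/25 → 59/100
merge 41/100 + 59/100 → 1
L = 7/50 + 41/100 + 59/100 + 1 = 107/50 = 2.14 bits/symbol.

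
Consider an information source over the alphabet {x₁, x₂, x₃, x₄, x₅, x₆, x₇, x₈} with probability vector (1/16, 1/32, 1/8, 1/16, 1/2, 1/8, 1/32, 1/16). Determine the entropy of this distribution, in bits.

Each probability is a power of 1/2, so log₂(1/p) is an integer.
H = Σ p·log₂(1/p) = 1/16·4 + 1/32·5 + 1/8·3 + 1/16·4 + 1/2·1 + 1/8·3 + 1/32·5 + 1/16·4 = 2.3125 bits.

2.3125 bits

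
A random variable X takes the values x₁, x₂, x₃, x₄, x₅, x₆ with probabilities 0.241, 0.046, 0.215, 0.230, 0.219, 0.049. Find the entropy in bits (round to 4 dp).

2.3566 bits

H = −Σ pᵢ log₂ pᵢ.
−0.241·log₂(0.241) = 0.4947
−0.046·log₂(0.046) = 0.2043
−0.215·log₂(0.215) = 0.4768
−0.230·log₂(0.230) = 0.4877
−0.219·log₂(0.219) = 0.4798
−0.049·log₂(0.049) = 0.2132
Sum ≈ 2.3566 → 2.3566 bits.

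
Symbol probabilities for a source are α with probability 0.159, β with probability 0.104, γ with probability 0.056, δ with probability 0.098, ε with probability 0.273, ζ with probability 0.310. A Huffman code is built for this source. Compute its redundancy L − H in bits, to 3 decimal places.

0.054 bits

Entropy H = −Σ p log₂ p ≈ 2.3578 bits.
Huffman merges: 7/125+49/500→77/500; 13/125+77/500→129/500; 159/1000+129/500→417/1000; 273/1000+31/100→583/1000; 417/1000+583/1000→1. L = 603/250 ≈ 2.4120.
L − H = 2.4120 − 2.3578 = 0.054 bits.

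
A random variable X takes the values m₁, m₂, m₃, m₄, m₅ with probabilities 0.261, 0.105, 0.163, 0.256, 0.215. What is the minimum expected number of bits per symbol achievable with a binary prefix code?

Repeatedly combine the two least-probable nodes; the expected code length is the sum of the merged weights.
merge 21/200 + 163/1000 → 67/250
merge 43/200 + 32/125 → 471/1000
merge 261/1000 + 67/250 → 529/1000
merge 471/1000 + 529/1000 → 1
L = 67/250 + 471/1000 + 529/1000 + 1 = 567/250 = 2.268 bits/symbol.

2.268 bits/symbol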